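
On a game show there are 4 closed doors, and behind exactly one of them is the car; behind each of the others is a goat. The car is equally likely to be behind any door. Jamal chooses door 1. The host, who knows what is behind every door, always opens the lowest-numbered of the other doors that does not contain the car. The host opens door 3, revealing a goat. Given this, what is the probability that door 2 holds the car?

1

Consider each possible location of the car in turn.
If it is behind either of doors 1 and 4 (prior 1/4 each): the host would have opened door 2 instead, probability 0; weight (1/4)·0 = 0 each.
If it is behind door 2 (prior 1/4): door 3 is the lowest-numbered option available, probability 1; weight (1/4)·1 = 1/4.
If it is behind door 3 (prior 1/4): the host opened door 3, so this case is ruled out; weight (1/4)·0 = 0.
The weights sum to 1/4.
So P(the car behind door 2 | the host opened door 3) = (1/4) / (1/4) = 1.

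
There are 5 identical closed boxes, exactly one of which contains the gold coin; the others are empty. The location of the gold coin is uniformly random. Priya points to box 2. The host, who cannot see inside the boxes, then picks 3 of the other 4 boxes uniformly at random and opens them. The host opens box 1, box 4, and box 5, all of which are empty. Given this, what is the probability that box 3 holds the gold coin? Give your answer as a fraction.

Apply Bayes' rule, conditioning on where the gold coin actually is.
If it is in any of boxes 1, 4, and 5 (prior 1/5 each): that box was opened and seen not to hold the prize — ruled out; weight (1/5)·0 = 0 each.
If it is in either of boxes 2 and 3 (prior 1/5 each): the host picks exactly this set with probability 1/4 regardless, and none is the prize; weight (1/5)·(1/4) = 1/20 each.
The weights sum to 1/10.
So P(the gold coin in box 3 | the host opened box 1, box 4, and box 5) = (1/20) / (1/10) = 1/2.

1/2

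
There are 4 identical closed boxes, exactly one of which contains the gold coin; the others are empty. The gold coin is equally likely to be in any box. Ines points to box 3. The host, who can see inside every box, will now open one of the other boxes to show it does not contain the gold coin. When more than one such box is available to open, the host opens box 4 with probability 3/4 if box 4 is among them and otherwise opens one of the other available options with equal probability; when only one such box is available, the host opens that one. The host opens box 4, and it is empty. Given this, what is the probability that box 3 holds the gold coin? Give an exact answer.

Condition on the true location of the gold coin.
If it is in any of boxes 1, 2, and 3 (prior 1/4 each): box 4 is available, opened with probability 3/4; weight (1/4)·(3/4) = 3/16 each.
If it is in box 4 (prior 1/4): the host opened box 4, so this case is ruled out; weight (1/4)·0 = 0.
The weights sum to 9/16.
So P(the gold coin in box 3 | the host opened box 4) = (3/16) / (9/16) = 1/3.

1/3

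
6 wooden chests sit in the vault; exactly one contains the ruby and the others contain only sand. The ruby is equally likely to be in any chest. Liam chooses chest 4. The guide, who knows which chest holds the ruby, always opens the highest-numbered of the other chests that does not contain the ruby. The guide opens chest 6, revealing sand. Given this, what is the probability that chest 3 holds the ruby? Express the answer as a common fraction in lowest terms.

Apply Bayes' rule, conditioning on where the ruby actually is.
If it is in any of chests 1, 2, 3, 4, and 5 (prior 1/6 each): chest 6 is the highest-numbered option available, probability 1; weight (1/6)·1 = 1/6 each.
If it is in chest 6 (prior 1/6): the guide opened chest 6, so this case is ruled out; weight (1/6)·0 = 0.
The weights sum to 5/6.
So P(the ruby in chest 3 | the guide opened chest 6) = (1/6) / (5/6) = 1/5.

1/5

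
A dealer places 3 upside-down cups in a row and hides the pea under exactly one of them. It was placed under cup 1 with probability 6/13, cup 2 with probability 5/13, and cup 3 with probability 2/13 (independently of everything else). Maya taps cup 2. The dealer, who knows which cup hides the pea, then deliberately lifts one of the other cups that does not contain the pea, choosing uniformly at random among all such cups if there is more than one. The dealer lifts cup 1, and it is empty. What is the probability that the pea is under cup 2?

Apply Bayes' rule, conditioning on where the pea actually is.
If it is under cup 1 (prior 6/13): the dealer opened cup 1, so this case is ruled out; weight (6/13)·0 = 0.
If it is under cup 2 (prior 5/13): the dealer has 2 equally likely choices, so probability 1/2; weight (5/13)·(1/2) = 5/26.
If it is under cup 3 (prior 2/13): the dealer has no choice, probability 1; weight (2/13)·1 = 2/13.
The weights sum to 9/26.
So P(the pea under cup 2 | the dealer opened cup 1) = (5/26) / (9/26) = 5/9.

5/9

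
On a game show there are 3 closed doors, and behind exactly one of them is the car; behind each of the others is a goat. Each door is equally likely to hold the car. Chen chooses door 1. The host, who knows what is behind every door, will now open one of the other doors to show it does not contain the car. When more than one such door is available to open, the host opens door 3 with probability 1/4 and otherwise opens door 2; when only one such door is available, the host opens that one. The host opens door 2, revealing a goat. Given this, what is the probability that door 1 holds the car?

Condition on the true location of the car.
If it is behind door 1 (prior 1/3): door 3 is available but not opened, probability 3/4; weight (1/3)·(3/4) = 1/4.
If it is behind door 2 (prior 1/3): the host opened door 2, so this case is ruled out; weight (1/3)·0 = 0.
If it is behind door 3 (prior 1/3): only door 2 is available, probability 1; weight (1/3)·1 = 1/3.
The weights sum to 7/12.
So P(the car behind door 1 | the host opened door 2) = (1/4) / (7/12) = 3/7.

3/7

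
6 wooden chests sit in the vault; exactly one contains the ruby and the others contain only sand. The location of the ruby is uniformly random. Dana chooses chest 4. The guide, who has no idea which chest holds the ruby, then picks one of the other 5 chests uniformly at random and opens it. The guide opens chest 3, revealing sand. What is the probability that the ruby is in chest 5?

1/5

Because the guide chose which chest to open without knowing where the ruby is, the choice is independent of the prize location. Learning that chest 3 does not hold the ruby simply rules out that one location and leaves the remaining 5 chests still equally likely by symmetry.
So P(the ruby in chest 5) = 1/5.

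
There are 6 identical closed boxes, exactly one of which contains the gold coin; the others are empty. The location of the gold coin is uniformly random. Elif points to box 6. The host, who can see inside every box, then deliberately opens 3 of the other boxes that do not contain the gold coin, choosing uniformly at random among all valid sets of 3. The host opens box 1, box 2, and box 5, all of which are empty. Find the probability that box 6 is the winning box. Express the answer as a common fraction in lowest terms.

Apply Bayes' rule, conditioning on where the gold coin actually is.
If it is in any of boxes 1, 2, and 5 (prior 1/6 each): that box was opened and seen not to hold the prize — ruled out; weight (1/6)·0 = 0 each.
If it is in either of boxes 3 and 4 (prior 1/6 each): the host has 4 equally likely choices, so probability 1/4; weight (1/6)·(1/4) = 1/24 each.
If it is in box 6 (prior 1/6): the host has 10 equally likely choices, so probability 1/10; weight (1/6)·(1/10) = 1/60.
The weights sum to 1/10.
So P(the gold coin in box 6 | the host opened box 1, box 2, and box 5) = (1/60) / (1/10) = 1/6.

1/6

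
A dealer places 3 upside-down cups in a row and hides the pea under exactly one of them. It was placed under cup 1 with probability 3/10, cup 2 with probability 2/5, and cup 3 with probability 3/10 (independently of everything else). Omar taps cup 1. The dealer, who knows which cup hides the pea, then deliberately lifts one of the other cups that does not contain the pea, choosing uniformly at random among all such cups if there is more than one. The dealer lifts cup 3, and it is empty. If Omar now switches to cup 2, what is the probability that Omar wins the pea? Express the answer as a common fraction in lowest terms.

8/11

Apply Bayes' rule, conditioning on where the pea actually is.
If it is under cup 1 (prior 3/10): the dealer has 2 equally likely choices, so probability 1/2; weight (3/10)·(1/2) = 3/20.
If it is under cup 2 (prior 2/5): the dealer has no choice, probability 1; weight (2/5)·1 = 2/5.
If it is under cup 3 (prior 3/10): the dealer opened cup 3, so this case is ruled out; weight (3/10)·0 = 0.
The weights sum to 11/20.
So P(the pea under cup 2 | the dealer opened cup 3) = (2/5) / (11/20) = 8/11.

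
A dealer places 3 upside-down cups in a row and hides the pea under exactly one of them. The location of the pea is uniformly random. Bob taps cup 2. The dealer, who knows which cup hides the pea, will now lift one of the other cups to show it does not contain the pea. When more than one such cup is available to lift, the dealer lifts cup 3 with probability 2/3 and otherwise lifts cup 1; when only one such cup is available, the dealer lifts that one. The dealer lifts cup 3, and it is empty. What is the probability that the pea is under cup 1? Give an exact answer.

3/5

Condition on the true location of the pea.
If it is under cup 1 (prior 1/3): only cup 3 is available, probability 1; weight (1/3)·1 = 1/3.
If it is under cup 2 (prior 1/3): cup 3 is available, opened with probability 2/3; weight (1/3)·(2/3) = 2/9.
If it is under cup 3 (prior 1/3): the dealer opened cup 3, so this case is ruled out; weight (1/3)·0 = 0.
The weights sum to 5/9.
So P(the pea under cup 1 | the dealer opened cup 3) = (1/3) / (5/9) = 3/5.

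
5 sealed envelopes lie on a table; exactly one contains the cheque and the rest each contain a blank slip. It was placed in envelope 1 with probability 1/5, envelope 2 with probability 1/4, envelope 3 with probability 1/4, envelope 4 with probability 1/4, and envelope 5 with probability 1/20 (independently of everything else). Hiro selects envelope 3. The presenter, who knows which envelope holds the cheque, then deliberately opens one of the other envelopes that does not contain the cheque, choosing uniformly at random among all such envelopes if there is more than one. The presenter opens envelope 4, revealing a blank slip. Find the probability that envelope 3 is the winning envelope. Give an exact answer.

Condition on the true location of the cheque.
If it is in envelope 1 (prior 1/5): the presenter has 3 equally likely choices, so probability 1/3; weight (1/5)·(1/3) = 1/15.
If it is in envelope 2 (prior 1/4): the presenter has 3 equally likely choices, so probability 1/3; weight (1/4)·(1/3) = 1/12.
If it is in envelope 3 (prior 1/4): the presenter has 4 equally likely choices, so probability 1/4; weight (1/4)·(1/4) = 1/16.
If it is in envelope 4 (prior 1/4): the presenter opened envelope 4, so this case is ruled out; weight (1/4)·0 = 0.
If it is in envelope 5 (prior 1/20): the presenter has 3 equally likely choices, so probability 1/3; weight (1/20)·(1/3) = 1/60.
The weights sum to 11/48.
So P(the cheque in envelope 3 | the presenter opened envelope 4) = (1/16) / (11/48) = 3/11.

3/11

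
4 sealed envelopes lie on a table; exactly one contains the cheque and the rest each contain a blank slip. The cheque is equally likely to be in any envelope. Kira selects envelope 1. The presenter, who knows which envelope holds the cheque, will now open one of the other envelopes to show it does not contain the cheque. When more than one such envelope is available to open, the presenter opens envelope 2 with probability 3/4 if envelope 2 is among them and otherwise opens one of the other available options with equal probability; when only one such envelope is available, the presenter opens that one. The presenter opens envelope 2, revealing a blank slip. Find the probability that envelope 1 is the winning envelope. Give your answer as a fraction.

Consider each possible location of the cheque in turn.
If it is in any of envelopes 1, 3, and 4 (prior 1/4 each): envelope 2 is available, opened with probability 3/4; weight (1/4)·(3/4) = 3/16 each.
If it is in envelope 2 (prior 1/4): the presenter opened envelope 2, so this case is ruled out; weight (1/4)·0 = 0.
The weights sum to 9/16.
So P(the cheque in envelope 1 | the presenter opened envelope 2) = (3/16) / (9/16) = 1/3.

1/3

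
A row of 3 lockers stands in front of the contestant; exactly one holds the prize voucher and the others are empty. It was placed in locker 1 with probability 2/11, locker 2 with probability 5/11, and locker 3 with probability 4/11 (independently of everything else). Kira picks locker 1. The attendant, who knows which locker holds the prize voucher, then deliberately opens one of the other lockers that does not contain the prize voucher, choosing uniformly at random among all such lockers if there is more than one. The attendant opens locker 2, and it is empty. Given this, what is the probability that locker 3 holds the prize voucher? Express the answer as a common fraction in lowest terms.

Consider each possible location of the prize voucher in turn.
If it is in locker 1 (prior 2/11): the attendant has 2 equally likely choices, so probability 1/2; weight (2/11)·(1/2) = 1/11.
If it is in locker 2 (prior 5/11): the attendant opened locker 2, so this case is ruled out; weight (5/11)·0 = 0.
If it is in locker 3 (prior 4/11): the attendant has no choice, probability 1; weight (4/11)·1 = 4/11.
The weights sum to 5/11.
So P(the prize voucher in locker 3 | the attendant opened locker 2) = (4/11) / (5/11) = 4/5.

4/5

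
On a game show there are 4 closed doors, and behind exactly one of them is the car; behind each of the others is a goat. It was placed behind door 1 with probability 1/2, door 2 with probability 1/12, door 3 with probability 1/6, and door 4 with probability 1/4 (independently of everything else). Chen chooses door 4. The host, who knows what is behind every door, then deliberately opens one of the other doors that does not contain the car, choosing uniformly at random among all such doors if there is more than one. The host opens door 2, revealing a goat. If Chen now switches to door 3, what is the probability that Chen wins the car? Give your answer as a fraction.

1/5

Condition on the true location of the car.
If it is behind door 1 (prior 1/2): the host has 2 equally likely choices, so probability 1/2; weight (1/2)·(1/2) = 1/4.
If it is behind door 2 (prior 1/12): the host opened door 2, so this case is ruled out; weight (1/12)·0 = 0.
If it is behind door 3 (prior 1/6): the host has 2 equally likely choices, so probability 1/2; weight (1/6)·(1/2) = 1/12.
If it is behind door 4 (prior 1/4): the host has 3 equally likely choices, so probability 1/3; weight (1/4)·(1/3) = 1/12.
The weights sum to 5/12.
So P(the car behind door 3 | the host opened door 2) = (1/12) / (5/12) = 1/5.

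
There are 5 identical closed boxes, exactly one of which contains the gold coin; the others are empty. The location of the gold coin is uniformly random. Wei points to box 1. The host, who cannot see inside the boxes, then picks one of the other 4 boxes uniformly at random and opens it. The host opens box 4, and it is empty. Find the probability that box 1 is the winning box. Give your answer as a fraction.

Consider each possible location of the gold coin in turn.
If it is in any of boxes 1, 2, 3, and 5 (prior 1/5 each): the host picks box 4 with probability 1/4 regardless, and it is not the prize; weight (1/5)·(1/4) = 1/20 each.
If it is in box 4 (prior 1/5): the host opened box 4, so this case is ruled out; weight (1/5)·0 = 0.
The weights sum to 1/5.
So P(the gold coin in box 1 | the host opened box 4) = (1/20) / (1/5) = 1/4.

1/4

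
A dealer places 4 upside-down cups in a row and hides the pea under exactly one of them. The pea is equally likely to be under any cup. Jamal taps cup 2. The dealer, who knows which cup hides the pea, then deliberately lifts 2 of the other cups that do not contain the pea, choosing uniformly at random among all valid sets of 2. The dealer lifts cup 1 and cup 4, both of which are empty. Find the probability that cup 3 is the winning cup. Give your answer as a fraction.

3/4

Consider each possible location of the pea in turn.
If it is under either of cups 1 and 4 (prior 1/4 each): that cup was opened and seen not to hold the prize — ruled out; weight (1/4)·0 = 0 each.
If it is under cup 2 (prior 1/4): the dealer has 3 equally likely choices, so probability 1/3; weight (1/4)·(1/3) = 1/12.
If it is under cup 3 (prior 1/4): the dealer has no choice, probability 1; weight (1/4)·1 = 1/4.
The weights sum to 1/3.
So P(the pea under cup 3 | the dealer opened cup 1 and cup 4) = (1/4) / (1/3) = 3/4.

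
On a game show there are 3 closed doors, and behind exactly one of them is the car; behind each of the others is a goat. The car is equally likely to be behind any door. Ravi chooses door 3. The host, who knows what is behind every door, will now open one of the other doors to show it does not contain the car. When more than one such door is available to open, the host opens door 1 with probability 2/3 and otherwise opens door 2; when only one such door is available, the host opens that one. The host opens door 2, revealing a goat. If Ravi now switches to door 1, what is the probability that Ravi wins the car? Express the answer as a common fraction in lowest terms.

Condition on the true location of the car.
If it is behind door 1 (prior 1/3): only door 2 is available, probability 1; weight (1/3)·1 = 1/3.
If it is behind door 2 (prior 1/3): the host opened door 2, so this case is ruled out; weight (1/3)·0 = 0.
If it is behind door 3 (prior 1/3): door 1 is available but not opened, probability 1/3; weight (1/3)·(1/3) = 1/9.
The weights sum to 4/9.
So P(the car behind door 1 | the host opened door 2) = (1/3) / (4/9) = 3/4.

3/4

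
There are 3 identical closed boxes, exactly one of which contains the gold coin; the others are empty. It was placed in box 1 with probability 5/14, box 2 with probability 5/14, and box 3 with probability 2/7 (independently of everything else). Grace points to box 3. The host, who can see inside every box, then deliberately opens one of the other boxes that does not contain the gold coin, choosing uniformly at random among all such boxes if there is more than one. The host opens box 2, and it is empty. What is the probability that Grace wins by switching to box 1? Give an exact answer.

5/7

Condition on the true location of the gold coin.
If it is in box 1 (prior 5/14): the host has no choice, probability 1; weight (5/14)·1 = 5/14.
If it is in box 2 (prior 5/14): the host opened box 2, so this case is ruled out; weight (5/14)·0 = 0.
If it is in box 3 (prior 2/7): the host has 2 equally likely choices, so probability 1/2; weight (2/7)·(1/2) = 1/7.
The weights sum to 1/2.
So P(the gold coin in box 1 | the host opened box 2) = (5/14) / (1/2) = 5/7.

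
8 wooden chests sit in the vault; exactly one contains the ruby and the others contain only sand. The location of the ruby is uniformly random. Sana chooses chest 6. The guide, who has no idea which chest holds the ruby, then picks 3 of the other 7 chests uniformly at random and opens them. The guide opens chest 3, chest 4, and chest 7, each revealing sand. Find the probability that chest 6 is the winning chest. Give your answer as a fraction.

Because the guide chose which chests to open without knowing where the ruby is, the choice is independent of the prize location. Learning that none of the 3 opened chests holds the ruby simply rules out those 3 locations and leaves the remaining 5 chests still equally likely by symmetry.
So P(the ruby in chest 6) = 1/5.

1/5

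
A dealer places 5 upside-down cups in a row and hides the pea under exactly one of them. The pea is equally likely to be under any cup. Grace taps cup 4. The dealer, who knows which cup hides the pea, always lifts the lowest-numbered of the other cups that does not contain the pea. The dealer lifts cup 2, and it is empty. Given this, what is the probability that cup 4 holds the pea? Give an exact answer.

Condition on the true location of the pea.
If it is under cup 1 (prior 1/5): cup 2 is the lowest-numbered option available, probability 1; weight (1/5)·1 = 1/5.
If it is under cup 2 (prior 1/5): the dealer opened cup 2, so this case is ruled out; weight (1/5)·0 = 0.
If it is under any of cups 3, 4, and 5 (prior 1/5 each): the dealer would have opened cup 1 instead, probability 0; weight (1/5)·0 = 0 each.
The weights sum to 1/5.
So P(the pea under cup 4 | the dealer opened cup 2) = 0 / (1/5) = 0.

0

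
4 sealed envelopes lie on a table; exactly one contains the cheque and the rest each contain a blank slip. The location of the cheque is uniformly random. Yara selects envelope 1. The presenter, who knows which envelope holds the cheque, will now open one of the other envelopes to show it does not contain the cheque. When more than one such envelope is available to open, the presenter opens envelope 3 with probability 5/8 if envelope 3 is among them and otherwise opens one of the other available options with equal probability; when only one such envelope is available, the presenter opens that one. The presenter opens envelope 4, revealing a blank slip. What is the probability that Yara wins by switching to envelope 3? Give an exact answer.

8/17

Apply Bayes' rule, conditioning on where the cheque actually is.
If it is in envelope 1 (prior 1/4): envelope 3 is available but not opened; envelope 4 gets probability (1 − 5/8)/2 = 3/16; weight (1/4)·(3/16) = 3/64.
If it is in envelope 2 (prior 1/4): envelope 3 is available but not opened, probability 3/8; weight (1/4)·(3/8) = 3/32.
If it is in envelope 3 (prior 1/4): envelope 3 holds the prize so is unavailable; the presenter chooses uniformly among the 2 others, probability 1/2; weight (1/4)·(1/2) = 1/8.
If it is in envelope 4 (prior 1/4): the presenter opened envelope 4, so this case is ruled out; weight (1/4)·0 = 0.
The weights sum to 17/64.
So P(the cheque in envelope 3 | the presenter opened envelope 4) = (1/8) / (17/64) = 8/17.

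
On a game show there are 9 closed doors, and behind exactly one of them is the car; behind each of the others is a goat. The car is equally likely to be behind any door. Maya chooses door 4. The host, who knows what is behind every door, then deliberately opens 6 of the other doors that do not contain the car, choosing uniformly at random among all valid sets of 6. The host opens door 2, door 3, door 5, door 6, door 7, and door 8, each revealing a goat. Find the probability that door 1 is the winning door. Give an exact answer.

Consider each possible location of the car in turn.
If it is behind either of doors 1 and 9 (prior 1/9 each): the host has 7 equally likely choices, so probability 1/7; weight (1/9)·(1/7) = 1/63 each.
If it is behind any of doors 2, 3, 5, 6, 7, and 8 (prior 1/9 each): that door was opened and seen not to hold the prize — ruled out; weight (1/9)·0 = 0 each.
If it is behind door 4 (prior 1/9): the host has 28 equally likely choices, so probability 1/28; weight (1/9)·(1/28) = 1/252.
The weights sum to 1/28.
So P(the car behind door 1 | the host opened door 2, door 3, door 5, door 6, door 7, and door 8) = (1/63) / (1/28) = 4/9.

4/9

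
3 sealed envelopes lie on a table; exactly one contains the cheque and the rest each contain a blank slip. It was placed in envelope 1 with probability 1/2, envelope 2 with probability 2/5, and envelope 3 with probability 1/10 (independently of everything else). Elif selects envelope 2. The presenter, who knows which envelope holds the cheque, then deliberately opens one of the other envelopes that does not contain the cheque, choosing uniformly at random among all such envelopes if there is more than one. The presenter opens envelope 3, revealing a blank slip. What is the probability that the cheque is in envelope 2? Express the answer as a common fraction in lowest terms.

2/7

Consider each possible location of the cheque in turn.
If it is in envelope 1 (prior 1/2): the presenter has no choice, probability 1; weight (1/2)·1 = 1/2.
If it is in envelope 2 (prior 2/5): the presenter has 2 equally likely choices, so probability 1/2; weight (2/5)·(1/2) = 1/5.
If it is in envelope 3 (prior 1/10): the presenter opened envelope 3, so this case is ruled out; weight (1/10)·0 = 0.
The weights sum to 7/10.
So P(the cheque in envelope 2 | the presenter opened envelope 3) = (1/5) / (7/10) = 2/7.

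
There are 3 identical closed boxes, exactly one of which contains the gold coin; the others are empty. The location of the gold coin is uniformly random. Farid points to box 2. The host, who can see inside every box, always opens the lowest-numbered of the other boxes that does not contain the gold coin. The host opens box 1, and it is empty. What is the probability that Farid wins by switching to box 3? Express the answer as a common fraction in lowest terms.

1/2

Apply Bayes' rule, conditioning on where the gold coin actually is.
If it is in box 1 (prior 1/3): the host opened box 1, so this case is ruled out; weight (1/3)·0 = 0.
If it is in either of boxes 2 and 3 (prior 1/3 each): box 1 is the lowest-numbered option available, probability 1; weight (1/3)·1 = 1/3 each.
The weights sum to 2/3.
So P(the gold coin in box 3 | the host opened box 1) = (1/3) / (2/3) = 1/2.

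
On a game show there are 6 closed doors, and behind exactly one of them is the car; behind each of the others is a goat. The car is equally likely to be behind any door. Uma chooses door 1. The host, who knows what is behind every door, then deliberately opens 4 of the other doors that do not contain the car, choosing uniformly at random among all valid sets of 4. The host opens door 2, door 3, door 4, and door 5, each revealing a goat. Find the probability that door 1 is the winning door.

Condition on the true location of the car.
If it is behind door 1 (prior 1/6): the host has 5 equally likely choices, so probability 1/5; weight (1/6)·(1/5) = 1/30.
If it is behind any of doors 2, 3, 4, and 5 (prior 1/6 each): that door was opened and seen not to hold the prize — ruled out; weight (1/6)·0 = 0 each.
If it is behind door 6 (prior 1/6): the host has no choice, probability 1; weight (1/6)·1 = 1/6.
The weights sum to 1/5.
So P(the car behind door 1 | the host opened door 2, door 3, door 4, and door 5) = (1/30) / (1/5) = 1/6.

1/6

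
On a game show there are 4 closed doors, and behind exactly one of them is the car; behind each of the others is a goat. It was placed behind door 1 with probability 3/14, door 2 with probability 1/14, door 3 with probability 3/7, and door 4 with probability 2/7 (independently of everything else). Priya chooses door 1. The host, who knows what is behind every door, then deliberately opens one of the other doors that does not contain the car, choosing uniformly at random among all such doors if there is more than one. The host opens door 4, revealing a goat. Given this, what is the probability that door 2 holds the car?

1/9

Consider each possible location of the car in turn.
If it is behind door 1 (prior 3/14): the host has 3 equally likely choices, so probability 1/3; weight (3/14)·(1/3) = 1/14.
If it is behind door 2 (prior 1/14): the host has 2 equally likely choices, so probability 1/2; weight (1/14)·(1/2) = 1/28.
If it is behind door 3 (prior 3/7): the host has 2 equally likely choices, so probability 1/2; weight (3/7)·(1/2) = 3/14.
If it is behind door 4 (prior 2/7): the host opened door 4, so this case is ruled out; weight (2/7)·0 = 0.
The weights sum to 9/28.
So P(the car behind door 2 | the host opened door 4) = (1/28) / (9/28) = 1/9.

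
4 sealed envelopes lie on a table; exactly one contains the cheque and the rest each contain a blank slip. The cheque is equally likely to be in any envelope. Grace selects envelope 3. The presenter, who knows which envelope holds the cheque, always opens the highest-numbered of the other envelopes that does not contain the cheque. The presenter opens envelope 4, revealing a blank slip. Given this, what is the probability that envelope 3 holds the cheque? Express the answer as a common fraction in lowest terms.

Apply Bayes' rule, conditioning on where the cheque actually is.
If it is in any of envelopes 1, 2, and 3 (prior 1/4 each): envelope 4 is the highest-numbered option available, probability 1; weight (1/4)·1 = 1/4 each.
If it is in envelope 4 (prior 1/4): the presenter opened envelope 4, so this case is ruled out; weight (1/4)·0 = 0.
The weights sum to 3/4.
So P(the cheque in envelope 3 | the presenter opened envelope 4) = (1/4) / (3/4) = 1/3.

1/3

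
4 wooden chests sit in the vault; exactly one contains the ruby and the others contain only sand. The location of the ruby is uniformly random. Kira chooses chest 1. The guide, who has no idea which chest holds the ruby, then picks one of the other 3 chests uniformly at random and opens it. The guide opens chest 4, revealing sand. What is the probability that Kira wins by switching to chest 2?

1/3

Condition on the true location of the ruby.
If it is in any of chests 1, 2, and 3 (prior 1/4 each): the guide picks chest 4 with probability 1/3 regardless, and it is not the prize; weight (1/4)·(1/3) = 1/12 each.
If it is in chest 4 (prior 1/4): the guide opened chest 4, so this case is ruled out; weight (1/4)·0 = 0.
The weights sum to 1/4.
So P(the ruby in chest 2 | the guide opened chest 4) = (1/12) / (1/4) = 1/3.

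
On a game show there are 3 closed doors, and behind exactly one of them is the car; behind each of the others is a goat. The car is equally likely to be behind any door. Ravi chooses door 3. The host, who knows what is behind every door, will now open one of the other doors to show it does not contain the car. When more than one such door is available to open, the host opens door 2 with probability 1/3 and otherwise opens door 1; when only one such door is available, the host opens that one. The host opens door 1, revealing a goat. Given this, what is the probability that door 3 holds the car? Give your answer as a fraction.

Condition on the true location of the car.
If it is behind door 1 (prior 1/3): the host opened door 1, so this case is ruled out; weight (1/3)·0 = 0.
If it is behind door 2 (prior 1/3): only door 1 is available, probability 1; weight (1/3)·1 = 1/3.
If it is behind door 3 (prior 1/3): door 2 is available but not opened, probability 2/3; weight (1/3)·(2/3) = 2/9.
The weights sum to 5/9.
So P(the car behind door 3 | the host opened door 1) = (2/9) / (5/9) = 2/5.

2/5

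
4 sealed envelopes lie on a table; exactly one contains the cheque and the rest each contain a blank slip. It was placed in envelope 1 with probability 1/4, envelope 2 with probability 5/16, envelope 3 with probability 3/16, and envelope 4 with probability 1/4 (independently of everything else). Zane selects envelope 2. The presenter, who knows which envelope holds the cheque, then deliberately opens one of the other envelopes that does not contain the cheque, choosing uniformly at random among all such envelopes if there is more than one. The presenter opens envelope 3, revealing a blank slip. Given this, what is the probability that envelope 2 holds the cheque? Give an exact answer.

Consider each possible location of the cheque in turn.
If it is in either of envelopes 1 and 4 (prior 1/4 each): the presenter has 2 equally likely choices, so probability 1/2; weight (1/4)·(1/2) = 1/8 each.
If it is in envelope 2 (prior 5/16): the presenter has 3 equally likely choices, so probability 1/3; weight (5/16)·(1/3) = 5/48.
If it is in envelope 3 (prior 3/16): the presenter opened envelope 3, so this case is ruled out; weight (3/16)·0 = 0.
The weights sum to 17/48.
So P(the cheque in envelope 2 | the presenter opened envelope 3) = (5/48) / (17/48) = 5/17.

5/17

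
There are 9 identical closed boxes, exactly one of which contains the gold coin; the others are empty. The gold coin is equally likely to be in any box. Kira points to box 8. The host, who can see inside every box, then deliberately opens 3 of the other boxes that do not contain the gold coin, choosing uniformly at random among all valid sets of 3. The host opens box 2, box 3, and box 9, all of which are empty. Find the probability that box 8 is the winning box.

Condition on the true location of the gold coin.
If it is in any of boxes 1, 4, 5, 6, and 7 (prior 1/9 each): the host has 35 equally likely choices, so probability 1/35; weight (1/9)·(1/35) = 1/315 each.
If it is in any of boxes 2, 3, and 9 (prior 1/9 each): that box was opened and seen not to hold the prize — ruled out; weight (1/9)·0 = 0 each.
If it is in box 8 (prior 1/9): the host has 56 equally likely choices, so probability 1/56; weight (1/9)·(1/56) = 1/504.
The weights sum to 1/56.
So P(the gold coin in box 8 | the host opened box 2, box 3, and box 9) = (1/504) / (1/56) = 1/9.

1/9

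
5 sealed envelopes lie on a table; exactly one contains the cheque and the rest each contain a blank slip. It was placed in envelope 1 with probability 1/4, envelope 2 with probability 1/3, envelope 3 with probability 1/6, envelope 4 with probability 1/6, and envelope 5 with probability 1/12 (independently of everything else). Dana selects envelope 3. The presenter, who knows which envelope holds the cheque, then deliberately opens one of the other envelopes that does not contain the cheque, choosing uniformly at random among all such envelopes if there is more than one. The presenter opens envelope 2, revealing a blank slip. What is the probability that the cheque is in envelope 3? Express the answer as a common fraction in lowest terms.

1/5

Condition on the true location of the cheque.
If it is in envelope 1 (prior 1/4): the presenter has 3 equally likely choices, so probability 1/3; weight (1/4)·(1/3) = 1/12.
If it is in envelope 2 (prior 1/3): the presenter opened envelope 2, so this case is ruled out; weight (1/3)·0 = 0.
If it is in envelope 3 (prior 1/6): the presenter has 4 equally likely choices, so probability 1/4; weight (1/6)·(1/4) = 1/24.
If it is in envelope 4 (prior 1/6): the presenter has 3 equally likely choices, so probability 1/3; weight (1/6)·(1/3) = 1/18.
If it is in envelope 5 (prior 1/12): the presenter has 3 equally likely choices, so probability 1/3; weight (1/12)·(1/3) = 1/36.
The weights sum to 5/24.
So P(the cheque in envelope 3 | the presenter opened envelope 2) = (1/24) / (5/24) = 1/5.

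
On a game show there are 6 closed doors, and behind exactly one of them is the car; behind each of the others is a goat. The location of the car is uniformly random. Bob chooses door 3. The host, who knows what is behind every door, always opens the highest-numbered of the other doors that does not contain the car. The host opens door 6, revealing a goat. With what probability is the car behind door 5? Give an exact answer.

Consider each possible location of the car in turn.
If it is behind any of doors 1, 2, 3, 4, and 5 (prior 1/6 each): door 6 is the highest-numbered option available, probability 1; weight (1/6)·1 = 1/6 each.
If it is behind door 6 (prior 1/6): the host opened door 6, so this case is ruled out; weight (1/6)·0 = 0.
The weights sum to 5/6.
So P(the car behind door 5 | the host opened door 6) = (1/6) / (5/6) = 1/5.

1/5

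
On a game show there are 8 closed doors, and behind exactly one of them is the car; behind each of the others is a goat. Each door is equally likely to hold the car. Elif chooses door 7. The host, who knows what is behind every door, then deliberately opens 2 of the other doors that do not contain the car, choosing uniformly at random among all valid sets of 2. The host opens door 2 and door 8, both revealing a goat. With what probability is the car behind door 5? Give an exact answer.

Condition on the true location of the car.
If it is behind any of doors 1, 3, 4, 5, and 6 (prior 1/8 each): the host has 15 equally likely choices, so probability 1/15; weight (1/8)·(1/15) = 1/120 each.
If it is behind either of doors 2 and 8 (prior 1/8 each): that door was opened and seen not to hold the prize — ruled out; weight (1/8)·0 = 0 each.
If it is behind door 7 (prior 1/8): the host has 21 equally likely choices, so probability 1/21; weight (1/8)·(1/21) = 1/168.
The weights sum to 1/21.
So P(the car behind door 5 | the host opened door 2 and door 8) = (1/120) / (1/21) = 7/40.

7/40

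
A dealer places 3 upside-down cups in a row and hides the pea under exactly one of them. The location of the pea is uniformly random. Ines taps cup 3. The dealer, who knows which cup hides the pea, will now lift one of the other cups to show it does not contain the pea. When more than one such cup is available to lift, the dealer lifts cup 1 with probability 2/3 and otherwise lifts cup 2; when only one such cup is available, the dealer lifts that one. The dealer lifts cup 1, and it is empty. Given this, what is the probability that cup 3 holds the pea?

Consider each possible location of the pea in turn.
If it is under cup 1 (prior 1/3): the dealer opened cup 1, so this case is ruled out; weight (1/3)·0 = 0.
If it is under cup 2 (prior 1/3): only cup 1 is available, probability 1; weight (1/3)·1 = 1/3.
If it is under cup 3 (prior 1/3): cup 1 is available, opened with probability 2/3; weight (1/3)·(2/3) = 2/9.
The weights sum to 5/9.
So P(the pea under cup 3 | the dealer opened cup 1) = (2/9) / (5/9) = 2/5.

2/5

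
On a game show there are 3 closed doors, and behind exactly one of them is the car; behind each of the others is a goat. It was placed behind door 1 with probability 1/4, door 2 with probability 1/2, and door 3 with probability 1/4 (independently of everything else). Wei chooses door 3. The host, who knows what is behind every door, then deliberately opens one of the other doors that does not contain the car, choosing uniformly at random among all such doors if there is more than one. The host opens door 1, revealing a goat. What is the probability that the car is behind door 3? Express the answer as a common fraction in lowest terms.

1/5

Condition on the true location of the car.
If it is behind door 1 (prior 1/4): the host opened door 1, so this case is ruled out; weight (1/4)·0 = 0.
If it is behind door 2 (prior 1/2): the host has no choice, probability 1; weight (1/2)·1 = 1/2.
If it is behind door 3 (prior 1/4): the host has 2 equally likely choices, so probability 1/2; weight (1/4)·(1/2) = 1/8.
The weights sum to 5/8.
So P(the car behind door 3 | the host opened door 1) = (1/8) / (5/8) = 1/5.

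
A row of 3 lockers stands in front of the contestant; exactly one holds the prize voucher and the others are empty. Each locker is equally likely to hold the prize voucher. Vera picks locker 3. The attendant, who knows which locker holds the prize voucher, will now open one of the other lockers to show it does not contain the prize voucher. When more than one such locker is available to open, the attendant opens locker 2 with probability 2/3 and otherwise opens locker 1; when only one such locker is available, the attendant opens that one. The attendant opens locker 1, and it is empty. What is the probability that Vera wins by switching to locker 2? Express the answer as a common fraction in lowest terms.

Consider each possible location of the prize voucher in turn.
If it is in locker 1 (prior 1/3): the attendant opened locker 1, so this case is ruled out; weight (1/3)·0 = 0.
If it is in locker 2 (prior 1/3): only locker 1 is available, probability 1; weight (1/3)·1 = 1/3.
If it is in locker 3 (prior 1/3): locker 2 is available but not opened, probability 1/3; weight (1/3)·(1/3) = 1/9.
The weights sum to 4/9.
So P(the prize voucher in locker 2 | the attendant opened locker 1) = (1/3) / (4/9) = 3/4.

3/4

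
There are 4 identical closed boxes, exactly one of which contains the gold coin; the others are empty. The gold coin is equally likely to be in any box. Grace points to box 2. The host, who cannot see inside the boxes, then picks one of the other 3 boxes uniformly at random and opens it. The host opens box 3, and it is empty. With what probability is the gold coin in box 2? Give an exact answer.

Apply Bayes' rule, conditioning on where the gold coin actually is.
If it is in any of boxes 1, 2, and 4 (prior 1/4 each): the host picks box 3 with probability 1/3 regardless, and it is not the prize; weight (1/4)·(1/3) = 1/12 each.
If it is in box 3 (prior 1/4): the host opened box 3, so this case is ruled out; weight (1/4)·0 = 0.
The weights sum to 1/4.
So P(the gold coin in box 2 | the host opened box 3) = (1/12) / (1/4) = 1/3.

1/3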